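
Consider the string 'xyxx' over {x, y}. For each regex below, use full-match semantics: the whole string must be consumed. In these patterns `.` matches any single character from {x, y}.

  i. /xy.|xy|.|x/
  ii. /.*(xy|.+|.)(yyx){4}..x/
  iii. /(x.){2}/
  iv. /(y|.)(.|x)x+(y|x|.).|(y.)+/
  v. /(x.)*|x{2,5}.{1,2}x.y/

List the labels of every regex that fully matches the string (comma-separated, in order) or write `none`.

i → no match
ii → no match
iii → match
iv → no match
v → match

iii, v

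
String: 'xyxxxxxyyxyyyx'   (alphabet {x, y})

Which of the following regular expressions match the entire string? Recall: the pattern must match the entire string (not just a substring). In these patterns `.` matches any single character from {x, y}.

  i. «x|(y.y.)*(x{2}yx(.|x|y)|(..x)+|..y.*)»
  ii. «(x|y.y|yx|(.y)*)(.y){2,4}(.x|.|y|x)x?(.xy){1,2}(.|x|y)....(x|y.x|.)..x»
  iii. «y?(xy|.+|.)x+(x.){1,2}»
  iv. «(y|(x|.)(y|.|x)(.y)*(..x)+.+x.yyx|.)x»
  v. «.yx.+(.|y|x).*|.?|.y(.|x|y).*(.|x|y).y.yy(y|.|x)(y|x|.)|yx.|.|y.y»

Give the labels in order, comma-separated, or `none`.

v

i → no match
ii → no match
iii → no match
iv → no match
v → match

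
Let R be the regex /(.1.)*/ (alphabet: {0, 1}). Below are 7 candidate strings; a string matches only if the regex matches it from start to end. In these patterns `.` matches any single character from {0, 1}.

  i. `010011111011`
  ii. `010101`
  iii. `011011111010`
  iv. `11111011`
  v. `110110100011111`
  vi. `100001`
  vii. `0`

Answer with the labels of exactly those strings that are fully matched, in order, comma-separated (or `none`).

i → match
ii → no match
iii → match
iv → no match
v → no match
vi → no match
vii → no match

i, iii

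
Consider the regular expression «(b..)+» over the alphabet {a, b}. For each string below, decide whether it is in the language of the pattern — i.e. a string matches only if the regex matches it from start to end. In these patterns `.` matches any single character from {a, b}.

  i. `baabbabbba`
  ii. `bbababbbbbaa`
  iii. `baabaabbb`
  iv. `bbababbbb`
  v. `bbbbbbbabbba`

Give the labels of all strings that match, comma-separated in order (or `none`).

i. `baabbabbba` → no match
ii. `bbababbbbbaa` → match
iii. `baabaabbb` → match
iv. `bbababbbb` → match
v. `bbbbbbbabbba` → match

ii, iii, iv, v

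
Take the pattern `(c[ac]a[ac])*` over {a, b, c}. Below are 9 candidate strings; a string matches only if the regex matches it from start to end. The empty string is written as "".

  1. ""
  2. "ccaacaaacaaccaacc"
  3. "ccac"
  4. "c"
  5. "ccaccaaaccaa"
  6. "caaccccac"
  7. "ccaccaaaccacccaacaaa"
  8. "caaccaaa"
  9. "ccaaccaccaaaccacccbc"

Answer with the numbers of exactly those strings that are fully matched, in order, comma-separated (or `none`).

1, 3, 5, 7, 8

1. "" → match
2 → no match
3. "ccac" → match
4. "c" → no match
5. "ccaccaaaccaa" → match
6. "caaccccac" → no match
7 → match
8. "caaccaaa" → match
9 → no match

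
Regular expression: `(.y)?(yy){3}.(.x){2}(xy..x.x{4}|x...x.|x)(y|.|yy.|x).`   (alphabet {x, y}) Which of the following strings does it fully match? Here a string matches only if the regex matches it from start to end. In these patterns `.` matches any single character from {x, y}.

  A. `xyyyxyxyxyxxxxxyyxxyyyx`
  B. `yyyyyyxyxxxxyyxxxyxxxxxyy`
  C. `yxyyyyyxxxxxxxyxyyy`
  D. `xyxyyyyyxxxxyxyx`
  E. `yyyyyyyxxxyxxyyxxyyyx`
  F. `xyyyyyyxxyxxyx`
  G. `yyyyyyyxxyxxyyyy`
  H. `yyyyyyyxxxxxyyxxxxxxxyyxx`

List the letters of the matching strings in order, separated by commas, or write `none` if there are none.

G, H

A → no match
B → no match
C → no match
D → no match
E → no match
F → no match
G → match
H → match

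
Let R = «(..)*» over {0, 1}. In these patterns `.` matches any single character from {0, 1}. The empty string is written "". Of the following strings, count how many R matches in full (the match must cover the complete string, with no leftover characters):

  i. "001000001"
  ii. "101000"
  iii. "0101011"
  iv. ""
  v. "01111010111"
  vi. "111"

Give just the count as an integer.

i → no match
ii → match
iii → no match
iv → match
v → no match
vi → no match
Total matched: 2

2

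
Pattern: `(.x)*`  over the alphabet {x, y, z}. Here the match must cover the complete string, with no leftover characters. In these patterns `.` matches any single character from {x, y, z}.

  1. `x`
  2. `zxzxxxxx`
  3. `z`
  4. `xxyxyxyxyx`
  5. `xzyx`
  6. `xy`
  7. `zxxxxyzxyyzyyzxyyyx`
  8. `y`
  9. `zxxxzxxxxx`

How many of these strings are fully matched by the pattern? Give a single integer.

1 → no match
2 → match
3 → no match
4 → match
5 → no match
6 → no match
7 → no match
8 → no match
9 → match
Total matched: 3

3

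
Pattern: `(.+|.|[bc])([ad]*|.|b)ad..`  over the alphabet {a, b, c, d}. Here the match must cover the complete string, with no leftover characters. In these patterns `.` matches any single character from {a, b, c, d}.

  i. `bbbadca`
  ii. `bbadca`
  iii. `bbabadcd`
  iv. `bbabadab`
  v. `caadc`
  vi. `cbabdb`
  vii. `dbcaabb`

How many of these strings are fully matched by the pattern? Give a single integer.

4

i → match
ii → match
iii → match
iv → match
v → no match
vi → no match
vii → no match
Total matched: 4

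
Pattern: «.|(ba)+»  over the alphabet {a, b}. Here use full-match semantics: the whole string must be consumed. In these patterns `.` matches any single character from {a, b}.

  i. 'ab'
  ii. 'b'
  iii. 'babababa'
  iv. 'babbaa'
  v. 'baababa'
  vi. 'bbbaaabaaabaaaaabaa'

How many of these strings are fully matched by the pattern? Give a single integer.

i → no match
ii → match
iii → match
iv → no match
v → no match
vi → no match
Total matched: 2

2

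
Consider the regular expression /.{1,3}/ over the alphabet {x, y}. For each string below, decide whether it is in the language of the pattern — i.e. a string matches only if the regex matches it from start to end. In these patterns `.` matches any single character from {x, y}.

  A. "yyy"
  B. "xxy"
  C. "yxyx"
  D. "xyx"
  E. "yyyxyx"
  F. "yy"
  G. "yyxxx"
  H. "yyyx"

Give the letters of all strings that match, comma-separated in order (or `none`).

A → match
B → match
C → no match
D → match
E → no match
F → match
G → no match
H → no match

A, B, D, F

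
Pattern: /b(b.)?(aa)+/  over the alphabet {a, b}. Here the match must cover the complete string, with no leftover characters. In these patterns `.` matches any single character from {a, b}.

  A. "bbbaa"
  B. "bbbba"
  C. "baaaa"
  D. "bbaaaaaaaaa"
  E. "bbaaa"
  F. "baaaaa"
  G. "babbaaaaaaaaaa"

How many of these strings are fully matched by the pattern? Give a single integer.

4

A → match
B → no match — must end with "aa"
C → match
D → match
E → match
F → no match
G → no match
Total matched: 4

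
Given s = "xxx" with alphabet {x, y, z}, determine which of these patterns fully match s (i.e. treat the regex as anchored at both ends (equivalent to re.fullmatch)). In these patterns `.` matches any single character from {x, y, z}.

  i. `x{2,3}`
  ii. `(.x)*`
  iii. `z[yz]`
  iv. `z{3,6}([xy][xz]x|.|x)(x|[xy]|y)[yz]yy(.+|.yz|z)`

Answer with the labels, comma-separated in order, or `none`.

i → match
ii → no match
iii → no match — must start with "z"
iv → no match — must start with "z"

i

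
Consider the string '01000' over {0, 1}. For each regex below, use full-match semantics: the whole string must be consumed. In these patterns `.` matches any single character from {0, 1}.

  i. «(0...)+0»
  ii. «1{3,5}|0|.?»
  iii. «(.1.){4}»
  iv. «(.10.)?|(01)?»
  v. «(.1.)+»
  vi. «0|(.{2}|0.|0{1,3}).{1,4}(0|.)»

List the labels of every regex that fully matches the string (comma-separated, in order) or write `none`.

i, vi

i → match
ii → no match
iii → no match
iv → no match
v → no match
vi → match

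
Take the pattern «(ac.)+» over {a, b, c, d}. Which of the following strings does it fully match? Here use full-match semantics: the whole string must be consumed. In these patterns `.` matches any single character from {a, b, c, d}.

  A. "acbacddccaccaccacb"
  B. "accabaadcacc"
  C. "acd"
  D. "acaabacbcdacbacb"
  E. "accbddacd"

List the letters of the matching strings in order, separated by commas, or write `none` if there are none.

A → no match
B. "accabaadcacc" → no match
C. "acd" → match
D → no match
E. "accbddacd" → no match

C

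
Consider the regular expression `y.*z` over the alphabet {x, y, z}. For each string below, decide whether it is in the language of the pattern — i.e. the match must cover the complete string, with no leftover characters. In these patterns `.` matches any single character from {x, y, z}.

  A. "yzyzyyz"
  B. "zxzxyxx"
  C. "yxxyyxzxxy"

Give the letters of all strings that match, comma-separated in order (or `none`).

A

A → match
B → no match — must start with "y"
C → no match — must end with "z"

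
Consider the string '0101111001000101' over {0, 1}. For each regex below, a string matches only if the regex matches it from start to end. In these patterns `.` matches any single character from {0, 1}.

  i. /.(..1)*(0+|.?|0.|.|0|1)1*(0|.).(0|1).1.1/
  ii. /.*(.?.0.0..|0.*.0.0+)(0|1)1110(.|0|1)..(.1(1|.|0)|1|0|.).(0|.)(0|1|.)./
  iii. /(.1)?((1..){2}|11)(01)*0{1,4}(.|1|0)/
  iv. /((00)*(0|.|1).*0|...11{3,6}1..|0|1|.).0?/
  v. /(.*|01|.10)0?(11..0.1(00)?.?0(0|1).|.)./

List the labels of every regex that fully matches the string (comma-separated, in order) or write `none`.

i → match
ii → no match
iii → no match
iv → match
v → match

i, iv, v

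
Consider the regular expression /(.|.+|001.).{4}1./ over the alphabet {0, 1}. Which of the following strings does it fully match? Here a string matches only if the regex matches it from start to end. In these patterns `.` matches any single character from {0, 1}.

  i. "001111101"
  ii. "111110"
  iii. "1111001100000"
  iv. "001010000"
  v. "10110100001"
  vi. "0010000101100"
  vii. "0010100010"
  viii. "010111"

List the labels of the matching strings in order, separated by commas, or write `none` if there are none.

i. "001111101" → no match
ii. "111110" → no match
iii → no match
iv. "001010000" → no match
v. "10110100001" → no match
vi → no match
vii. "0010100010" → match
viii. "010111" → no match

vii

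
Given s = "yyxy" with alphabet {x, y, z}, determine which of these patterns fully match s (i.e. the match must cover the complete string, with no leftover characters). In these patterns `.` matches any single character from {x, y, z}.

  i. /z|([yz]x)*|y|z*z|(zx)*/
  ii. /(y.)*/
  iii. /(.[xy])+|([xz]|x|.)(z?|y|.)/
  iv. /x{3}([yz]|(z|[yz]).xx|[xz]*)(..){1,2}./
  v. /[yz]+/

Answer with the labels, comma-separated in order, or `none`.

iii

i → no match
ii → no match
iii → match
iv → no match — must start with "x"
v → no match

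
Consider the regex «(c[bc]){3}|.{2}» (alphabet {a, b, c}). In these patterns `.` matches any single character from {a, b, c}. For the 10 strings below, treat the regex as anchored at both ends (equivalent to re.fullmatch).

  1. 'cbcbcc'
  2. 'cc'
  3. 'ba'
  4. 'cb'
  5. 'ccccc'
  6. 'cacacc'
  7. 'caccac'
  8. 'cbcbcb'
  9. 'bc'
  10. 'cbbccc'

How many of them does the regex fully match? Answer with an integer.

6

1 → match
2 → match
3 → match
4 → match
5 → no match
6 → no match
7 → no match
8 → match
9 → match
10 → no match
Total matched: 6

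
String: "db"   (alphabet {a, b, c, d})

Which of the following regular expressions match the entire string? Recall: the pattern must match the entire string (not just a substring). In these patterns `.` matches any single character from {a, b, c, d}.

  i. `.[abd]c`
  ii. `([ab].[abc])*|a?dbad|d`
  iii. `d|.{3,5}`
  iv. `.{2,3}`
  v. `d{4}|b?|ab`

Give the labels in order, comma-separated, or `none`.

iv

i → no match — must end with "c"
ii → no match
iii → no match
iv → match
v → no match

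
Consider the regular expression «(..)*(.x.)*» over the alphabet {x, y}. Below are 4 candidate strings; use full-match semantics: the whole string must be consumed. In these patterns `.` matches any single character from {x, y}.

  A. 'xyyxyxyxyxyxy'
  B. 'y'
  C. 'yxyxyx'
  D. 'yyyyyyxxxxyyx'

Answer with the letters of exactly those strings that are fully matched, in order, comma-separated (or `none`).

A → match
B → no match
C → match
D → no match

A, C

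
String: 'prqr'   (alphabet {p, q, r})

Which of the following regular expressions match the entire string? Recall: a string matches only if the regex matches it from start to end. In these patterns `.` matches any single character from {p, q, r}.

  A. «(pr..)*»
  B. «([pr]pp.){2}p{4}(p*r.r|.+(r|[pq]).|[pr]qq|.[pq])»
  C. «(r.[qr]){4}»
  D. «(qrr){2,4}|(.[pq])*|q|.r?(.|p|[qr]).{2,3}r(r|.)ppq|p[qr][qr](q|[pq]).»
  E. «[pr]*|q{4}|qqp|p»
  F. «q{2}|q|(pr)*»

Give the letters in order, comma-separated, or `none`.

A → match
B → no match
C → no match — must start with 'r'
D → no match
E → no match
F → no match

A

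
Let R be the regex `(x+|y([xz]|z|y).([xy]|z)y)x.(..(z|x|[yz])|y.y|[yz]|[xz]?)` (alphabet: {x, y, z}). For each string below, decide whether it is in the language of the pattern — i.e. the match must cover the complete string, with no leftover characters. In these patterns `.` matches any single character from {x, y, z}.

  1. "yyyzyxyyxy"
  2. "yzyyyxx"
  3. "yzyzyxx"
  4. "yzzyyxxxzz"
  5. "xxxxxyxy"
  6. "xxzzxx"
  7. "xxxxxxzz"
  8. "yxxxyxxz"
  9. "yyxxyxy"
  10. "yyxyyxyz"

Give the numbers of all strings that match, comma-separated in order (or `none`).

1, 2, 3, 4, 5, 6, 7, 8, 9, 10

1 → match
2 → match
3 → match
4 → match
5 → match
6 → match
7 → match
8 → match
9 → match
10 → match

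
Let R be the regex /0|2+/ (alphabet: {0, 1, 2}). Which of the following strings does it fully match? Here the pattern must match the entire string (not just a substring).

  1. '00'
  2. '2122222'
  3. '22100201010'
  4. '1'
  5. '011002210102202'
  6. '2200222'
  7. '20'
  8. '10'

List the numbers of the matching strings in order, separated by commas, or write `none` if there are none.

1. '00' → no match
2. '2122222' → no match
3. '22100201010' → no match
4. '1' → no match
5 → no match
6. '2200222' → no match
7. '20' → no match
8. '10' → no match

none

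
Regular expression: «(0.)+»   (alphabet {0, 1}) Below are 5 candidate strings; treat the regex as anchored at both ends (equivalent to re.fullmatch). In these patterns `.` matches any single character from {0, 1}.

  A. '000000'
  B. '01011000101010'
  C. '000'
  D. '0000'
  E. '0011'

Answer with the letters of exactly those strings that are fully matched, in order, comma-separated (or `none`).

A. '000000' → match
B → no match
C. '000' → no match
D. '0000' → match
E. '0011' → no match

A, D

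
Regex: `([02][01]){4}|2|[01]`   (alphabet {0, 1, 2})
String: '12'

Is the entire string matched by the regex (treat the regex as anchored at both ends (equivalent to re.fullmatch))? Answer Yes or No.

No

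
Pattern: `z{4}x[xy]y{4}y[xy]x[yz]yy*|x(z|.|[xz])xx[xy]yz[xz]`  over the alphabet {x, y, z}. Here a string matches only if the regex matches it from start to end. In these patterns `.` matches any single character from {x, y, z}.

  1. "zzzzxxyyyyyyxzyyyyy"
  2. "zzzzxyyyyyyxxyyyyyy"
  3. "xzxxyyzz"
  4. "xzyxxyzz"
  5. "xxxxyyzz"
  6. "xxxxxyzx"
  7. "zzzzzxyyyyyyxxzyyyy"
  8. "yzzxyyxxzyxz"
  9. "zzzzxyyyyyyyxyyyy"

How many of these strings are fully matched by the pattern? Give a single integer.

1 → match
2 → match
3 → match
4 → no match
5 → match
6 → match
7 → no match
8 → no match
9 → match
Total matched: 6

6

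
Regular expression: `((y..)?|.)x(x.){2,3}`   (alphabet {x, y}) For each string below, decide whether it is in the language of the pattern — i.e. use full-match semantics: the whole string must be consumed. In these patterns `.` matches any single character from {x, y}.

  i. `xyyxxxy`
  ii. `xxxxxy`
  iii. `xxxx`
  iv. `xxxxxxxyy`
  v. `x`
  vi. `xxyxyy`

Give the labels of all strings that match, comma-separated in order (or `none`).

i → no match
ii → match
iii → no match
iv → no match
v → no match
vi → no match

ii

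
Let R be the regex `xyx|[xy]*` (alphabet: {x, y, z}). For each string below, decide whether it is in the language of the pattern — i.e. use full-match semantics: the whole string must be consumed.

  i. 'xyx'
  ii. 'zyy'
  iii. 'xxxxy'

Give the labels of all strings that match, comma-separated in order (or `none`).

i. 'xyx' → match
ii. 'zyy' → no match
iii. 'xxxxy' → match

i, iii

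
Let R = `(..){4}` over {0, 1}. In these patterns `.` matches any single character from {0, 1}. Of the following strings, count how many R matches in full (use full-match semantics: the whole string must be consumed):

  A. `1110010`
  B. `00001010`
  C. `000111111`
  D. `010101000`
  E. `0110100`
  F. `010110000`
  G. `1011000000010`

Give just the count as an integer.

1

A → no match
B → match
C → no match
D → no match
E → no match
F → no match
G → no match
Total matched: 1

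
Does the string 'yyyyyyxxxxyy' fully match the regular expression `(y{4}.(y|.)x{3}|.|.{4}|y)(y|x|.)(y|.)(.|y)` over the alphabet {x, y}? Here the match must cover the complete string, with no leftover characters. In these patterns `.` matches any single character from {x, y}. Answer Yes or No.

Yes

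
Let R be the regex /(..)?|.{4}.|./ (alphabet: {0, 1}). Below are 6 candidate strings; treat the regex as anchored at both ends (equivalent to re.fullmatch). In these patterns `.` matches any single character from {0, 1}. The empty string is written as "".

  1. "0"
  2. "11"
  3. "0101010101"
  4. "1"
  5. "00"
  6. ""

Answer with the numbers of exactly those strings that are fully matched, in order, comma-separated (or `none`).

1 → match
2 → match
3 → no match
4 → match
5 → match
6 → match

1, 2, 4, 5, 6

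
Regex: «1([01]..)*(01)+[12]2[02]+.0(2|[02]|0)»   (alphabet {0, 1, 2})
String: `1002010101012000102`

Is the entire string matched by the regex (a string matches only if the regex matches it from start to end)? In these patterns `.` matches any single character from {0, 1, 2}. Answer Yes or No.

No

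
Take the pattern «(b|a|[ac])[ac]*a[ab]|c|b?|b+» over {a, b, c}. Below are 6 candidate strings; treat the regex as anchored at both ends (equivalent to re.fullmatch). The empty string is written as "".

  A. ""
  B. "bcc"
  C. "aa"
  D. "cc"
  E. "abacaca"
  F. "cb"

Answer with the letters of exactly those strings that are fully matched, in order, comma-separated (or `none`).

A

A → match
B → no match
C → no match
D → no match
E → no match
F → no match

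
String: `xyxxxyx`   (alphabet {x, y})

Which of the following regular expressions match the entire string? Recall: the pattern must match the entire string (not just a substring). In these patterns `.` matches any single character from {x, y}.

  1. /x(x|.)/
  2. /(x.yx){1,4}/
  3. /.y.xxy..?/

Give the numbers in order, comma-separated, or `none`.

3

1 → no match
2 → no match
3 → match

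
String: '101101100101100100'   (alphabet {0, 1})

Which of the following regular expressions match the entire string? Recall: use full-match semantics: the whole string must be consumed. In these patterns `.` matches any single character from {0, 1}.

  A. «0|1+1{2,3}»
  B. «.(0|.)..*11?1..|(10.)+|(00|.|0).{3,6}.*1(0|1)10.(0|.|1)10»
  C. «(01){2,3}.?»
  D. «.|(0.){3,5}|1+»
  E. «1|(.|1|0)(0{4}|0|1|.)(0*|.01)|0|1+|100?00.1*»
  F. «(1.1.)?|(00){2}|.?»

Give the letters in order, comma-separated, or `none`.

B

A → no match
B → match
C → no match — must start with '01'
D → no match
E → no match
F → no match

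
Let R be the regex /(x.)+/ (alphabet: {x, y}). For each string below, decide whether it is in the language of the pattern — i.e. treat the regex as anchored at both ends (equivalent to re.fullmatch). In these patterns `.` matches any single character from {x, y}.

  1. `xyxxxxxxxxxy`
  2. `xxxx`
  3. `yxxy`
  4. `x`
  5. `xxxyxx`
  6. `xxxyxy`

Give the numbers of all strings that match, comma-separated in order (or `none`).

1, 2, 5, 6

1. `xyxxxxxxxxxy` → match
2. `xxxx` → match
3. `yxxy` → no match — must start with `x`
4. `x` → no match
5. `xxxyxx` → match
6. `xxxyxy` → match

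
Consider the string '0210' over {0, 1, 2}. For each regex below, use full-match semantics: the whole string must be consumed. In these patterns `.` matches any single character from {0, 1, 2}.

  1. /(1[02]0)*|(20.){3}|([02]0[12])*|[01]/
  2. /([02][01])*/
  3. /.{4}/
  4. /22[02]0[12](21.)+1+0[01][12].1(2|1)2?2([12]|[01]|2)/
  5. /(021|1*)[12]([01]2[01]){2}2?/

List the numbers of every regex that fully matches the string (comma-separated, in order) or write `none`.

1 → no match
2 → no match
3 → match
4 → no match — must start with '22'
5 → no match

3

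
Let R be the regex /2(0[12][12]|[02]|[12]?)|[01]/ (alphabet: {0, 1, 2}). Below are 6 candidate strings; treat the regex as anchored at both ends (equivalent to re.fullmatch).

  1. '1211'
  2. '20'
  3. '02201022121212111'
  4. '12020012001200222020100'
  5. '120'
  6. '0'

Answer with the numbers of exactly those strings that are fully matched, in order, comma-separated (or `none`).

2, 6

1. '1211' → no match
2. '20' → match
3 → no match
4 → no match
5. '120' → no match
6. '0' → match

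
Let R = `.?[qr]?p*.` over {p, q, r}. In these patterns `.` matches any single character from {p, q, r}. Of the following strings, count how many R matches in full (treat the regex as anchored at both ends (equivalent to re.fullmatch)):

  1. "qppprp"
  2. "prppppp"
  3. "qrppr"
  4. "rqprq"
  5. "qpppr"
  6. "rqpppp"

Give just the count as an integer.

1 → no match
2 → match
3 → match
4 → no match
5 → match
6 → match
Total matched: 4

4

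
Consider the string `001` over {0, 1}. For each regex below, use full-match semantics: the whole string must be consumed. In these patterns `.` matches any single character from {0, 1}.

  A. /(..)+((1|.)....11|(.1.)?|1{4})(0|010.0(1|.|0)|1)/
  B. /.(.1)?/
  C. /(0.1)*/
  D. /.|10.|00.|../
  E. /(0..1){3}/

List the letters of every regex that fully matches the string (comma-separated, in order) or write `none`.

A → match
B → match
C → match
D → match
E → no match

A, B, C, D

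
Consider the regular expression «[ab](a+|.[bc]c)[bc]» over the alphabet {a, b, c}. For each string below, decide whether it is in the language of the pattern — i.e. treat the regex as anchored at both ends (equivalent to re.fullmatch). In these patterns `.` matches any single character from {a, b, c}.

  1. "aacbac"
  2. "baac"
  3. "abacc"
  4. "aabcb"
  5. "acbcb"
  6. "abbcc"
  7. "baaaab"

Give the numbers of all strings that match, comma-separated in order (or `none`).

1 → no match
2 → match
3 → no match
4 → match
5 → match
6 → match
7 → match

2, 4, 5, 6, 7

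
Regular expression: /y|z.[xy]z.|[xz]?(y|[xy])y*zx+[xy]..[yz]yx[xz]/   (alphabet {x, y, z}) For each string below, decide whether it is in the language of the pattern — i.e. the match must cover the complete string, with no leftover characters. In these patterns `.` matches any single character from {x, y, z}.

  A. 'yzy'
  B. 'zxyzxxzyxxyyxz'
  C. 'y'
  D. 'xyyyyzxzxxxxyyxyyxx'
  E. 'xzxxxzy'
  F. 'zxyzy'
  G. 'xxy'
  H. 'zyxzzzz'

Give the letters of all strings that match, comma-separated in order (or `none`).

C, F

A → no match
B → no match
C → match
D → no match
E → no match
F → match
G → no match
H → no match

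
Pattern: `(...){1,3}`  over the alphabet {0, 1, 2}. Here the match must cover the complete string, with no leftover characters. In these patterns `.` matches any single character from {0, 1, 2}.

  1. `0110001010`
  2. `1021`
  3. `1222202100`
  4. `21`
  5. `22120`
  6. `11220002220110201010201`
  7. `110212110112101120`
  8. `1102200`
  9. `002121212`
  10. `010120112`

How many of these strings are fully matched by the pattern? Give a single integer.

2

1 → no match
2 → no match
3 → no match
4 → no match
5 → no match
6 → no match
7 → no match
8 → no match
9 → match
10 → match
Total matched: 2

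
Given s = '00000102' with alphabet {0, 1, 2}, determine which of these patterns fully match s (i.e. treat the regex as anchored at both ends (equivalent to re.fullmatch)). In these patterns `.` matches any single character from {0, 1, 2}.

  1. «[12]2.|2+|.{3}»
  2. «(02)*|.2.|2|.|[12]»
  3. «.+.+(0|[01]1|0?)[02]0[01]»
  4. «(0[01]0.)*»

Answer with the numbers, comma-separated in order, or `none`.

4

1 → no match
2 → no match
3 → no match
4 → match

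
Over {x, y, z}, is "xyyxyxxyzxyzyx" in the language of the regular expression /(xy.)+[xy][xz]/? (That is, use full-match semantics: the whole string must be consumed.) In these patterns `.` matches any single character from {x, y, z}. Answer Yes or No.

Yes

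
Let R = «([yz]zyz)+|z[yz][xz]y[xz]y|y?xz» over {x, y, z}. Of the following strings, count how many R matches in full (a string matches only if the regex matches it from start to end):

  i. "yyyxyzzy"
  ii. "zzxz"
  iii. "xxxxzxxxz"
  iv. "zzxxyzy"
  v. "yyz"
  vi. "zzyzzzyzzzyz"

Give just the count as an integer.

i. "yyyxyzzy" → no match
ii. "zzxz" → no match
iii. "xxxxzxxxz" → no match
iv. "zzxxyzy" → no match
v. "yyz" → no match
vi. "zzyzzzyzzzyz" → match
Total matched: 1

1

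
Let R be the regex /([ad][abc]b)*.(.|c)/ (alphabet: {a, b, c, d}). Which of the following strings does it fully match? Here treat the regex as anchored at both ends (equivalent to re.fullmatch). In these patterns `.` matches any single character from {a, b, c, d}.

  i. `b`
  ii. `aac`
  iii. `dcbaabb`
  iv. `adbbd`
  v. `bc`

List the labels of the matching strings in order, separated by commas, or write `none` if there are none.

v

i → no match
ii → no match
iii → no match
iv → no match
v → match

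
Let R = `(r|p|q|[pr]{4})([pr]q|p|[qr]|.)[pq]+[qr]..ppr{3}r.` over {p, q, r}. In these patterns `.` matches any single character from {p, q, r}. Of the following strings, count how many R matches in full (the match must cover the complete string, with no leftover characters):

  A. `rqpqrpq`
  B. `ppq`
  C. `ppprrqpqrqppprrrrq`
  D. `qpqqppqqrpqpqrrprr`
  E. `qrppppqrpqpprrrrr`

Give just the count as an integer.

2

A. `rqpqrpq` → no match
B. `ppq` → no match
C → match
D → no match
E → match
Total matched: 2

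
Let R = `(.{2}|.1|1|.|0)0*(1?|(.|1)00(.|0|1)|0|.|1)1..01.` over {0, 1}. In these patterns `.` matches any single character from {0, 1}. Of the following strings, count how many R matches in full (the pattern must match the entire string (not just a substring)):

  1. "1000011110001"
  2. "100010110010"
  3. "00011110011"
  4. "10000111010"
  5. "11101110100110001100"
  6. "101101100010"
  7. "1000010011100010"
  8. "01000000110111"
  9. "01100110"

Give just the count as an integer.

1

1 → no match
2 → no match
3 → no match
4 → match
5 → no match
6 → no match
7 → no match
8 → no match
9 → no match
Total matched: 1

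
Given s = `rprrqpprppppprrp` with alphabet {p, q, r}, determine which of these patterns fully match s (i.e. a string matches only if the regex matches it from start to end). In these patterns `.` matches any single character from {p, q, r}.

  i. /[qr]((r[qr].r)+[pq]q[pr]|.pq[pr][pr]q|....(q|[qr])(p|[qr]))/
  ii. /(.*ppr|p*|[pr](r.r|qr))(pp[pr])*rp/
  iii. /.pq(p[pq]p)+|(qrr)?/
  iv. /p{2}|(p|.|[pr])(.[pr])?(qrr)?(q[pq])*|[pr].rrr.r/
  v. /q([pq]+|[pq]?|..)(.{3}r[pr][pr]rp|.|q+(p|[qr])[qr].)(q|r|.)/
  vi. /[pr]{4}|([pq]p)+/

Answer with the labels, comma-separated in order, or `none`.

i → no match
ii → match
iii → no match
iv → no match
v → no match — must start with `q`
vi → no match

ii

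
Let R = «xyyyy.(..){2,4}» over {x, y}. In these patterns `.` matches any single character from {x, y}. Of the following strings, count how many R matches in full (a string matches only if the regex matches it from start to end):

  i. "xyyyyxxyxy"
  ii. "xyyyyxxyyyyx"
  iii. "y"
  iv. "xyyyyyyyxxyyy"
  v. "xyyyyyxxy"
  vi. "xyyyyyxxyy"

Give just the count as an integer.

3

i → match
ii → match
iii → no match — must start with "xyyyy"
iv → no match
v → no match
vi → match
Total matched: 3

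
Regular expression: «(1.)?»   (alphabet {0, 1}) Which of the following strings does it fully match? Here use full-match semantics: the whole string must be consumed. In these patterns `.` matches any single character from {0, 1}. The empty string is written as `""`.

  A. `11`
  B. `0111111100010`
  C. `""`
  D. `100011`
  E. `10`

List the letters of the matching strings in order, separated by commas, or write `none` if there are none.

A → match
B → no match
C → match
D → no match
E → match

A, C, E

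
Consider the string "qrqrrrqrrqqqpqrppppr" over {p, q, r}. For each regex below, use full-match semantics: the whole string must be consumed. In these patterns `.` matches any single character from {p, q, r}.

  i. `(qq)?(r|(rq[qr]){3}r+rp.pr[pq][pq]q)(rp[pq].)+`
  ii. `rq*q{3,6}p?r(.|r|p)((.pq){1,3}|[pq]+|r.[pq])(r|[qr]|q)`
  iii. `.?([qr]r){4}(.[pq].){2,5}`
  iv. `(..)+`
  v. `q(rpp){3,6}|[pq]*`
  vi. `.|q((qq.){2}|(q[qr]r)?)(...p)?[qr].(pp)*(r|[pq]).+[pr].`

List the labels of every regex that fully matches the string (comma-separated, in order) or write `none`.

i → no match
ii → no match — must start with "r"
iii → match
iv → match
v → no match
vi → match

iii, iv, vi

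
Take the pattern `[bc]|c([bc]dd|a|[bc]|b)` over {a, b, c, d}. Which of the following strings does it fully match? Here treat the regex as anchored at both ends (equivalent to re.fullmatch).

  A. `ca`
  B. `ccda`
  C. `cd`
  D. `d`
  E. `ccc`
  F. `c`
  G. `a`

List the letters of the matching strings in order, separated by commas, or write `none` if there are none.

A, F

A → match
B → no match
C → no match
D → no match
E → no match
F → match
G → no match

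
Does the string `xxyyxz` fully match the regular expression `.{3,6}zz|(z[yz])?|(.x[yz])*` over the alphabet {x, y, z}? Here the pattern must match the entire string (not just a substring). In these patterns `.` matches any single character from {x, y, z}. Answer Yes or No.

Yes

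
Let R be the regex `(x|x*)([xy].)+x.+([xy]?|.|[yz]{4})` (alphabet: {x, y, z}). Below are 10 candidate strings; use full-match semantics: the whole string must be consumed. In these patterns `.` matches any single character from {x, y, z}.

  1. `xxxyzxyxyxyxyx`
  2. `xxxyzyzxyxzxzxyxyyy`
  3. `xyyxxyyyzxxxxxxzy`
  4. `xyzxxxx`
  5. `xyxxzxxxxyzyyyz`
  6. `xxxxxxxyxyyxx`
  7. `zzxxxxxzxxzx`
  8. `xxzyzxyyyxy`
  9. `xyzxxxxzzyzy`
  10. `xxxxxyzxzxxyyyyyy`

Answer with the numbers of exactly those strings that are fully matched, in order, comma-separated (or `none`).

1 → match
2 → match
3 → match
4 → match
5 → match
6 → match
7 → no match
8 → match
9 → match
10 → match

1, 2, 3, 4, 5, 6, 8, 9, 10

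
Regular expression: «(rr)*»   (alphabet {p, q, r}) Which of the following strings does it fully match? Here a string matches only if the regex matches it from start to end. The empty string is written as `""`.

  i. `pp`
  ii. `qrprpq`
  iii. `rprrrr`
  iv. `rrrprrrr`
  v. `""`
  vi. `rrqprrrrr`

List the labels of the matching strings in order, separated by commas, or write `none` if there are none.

v

i → no match
ii → no match
iii → no match
iv → no match
v → match
vi → no match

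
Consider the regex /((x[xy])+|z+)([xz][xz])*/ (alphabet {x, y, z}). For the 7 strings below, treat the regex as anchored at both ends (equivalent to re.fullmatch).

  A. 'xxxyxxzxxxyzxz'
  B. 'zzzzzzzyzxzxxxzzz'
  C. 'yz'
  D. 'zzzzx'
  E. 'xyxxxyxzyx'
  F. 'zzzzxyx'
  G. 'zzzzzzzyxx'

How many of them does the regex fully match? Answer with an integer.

1

A → no match
B → no match
C. 'yz' → no match
D. 'zzzzx' → match
E. 'xyxxxyxzyx' → no match
F. 'zzzzxyx' → no match
G. 'zzzzzzzyxx' → no match
Total matched: 1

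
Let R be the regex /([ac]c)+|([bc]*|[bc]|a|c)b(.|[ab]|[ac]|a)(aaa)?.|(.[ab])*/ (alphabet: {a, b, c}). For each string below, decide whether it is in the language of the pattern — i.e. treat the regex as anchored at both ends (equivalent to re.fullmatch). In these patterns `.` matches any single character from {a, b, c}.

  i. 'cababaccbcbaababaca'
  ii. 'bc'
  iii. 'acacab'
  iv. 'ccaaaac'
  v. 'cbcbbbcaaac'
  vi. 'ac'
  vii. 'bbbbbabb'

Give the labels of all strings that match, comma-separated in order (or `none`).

v, vi, vii

i → no match
ii → no match
iii → no match
iv → no match
v → match
vi → match
vii → match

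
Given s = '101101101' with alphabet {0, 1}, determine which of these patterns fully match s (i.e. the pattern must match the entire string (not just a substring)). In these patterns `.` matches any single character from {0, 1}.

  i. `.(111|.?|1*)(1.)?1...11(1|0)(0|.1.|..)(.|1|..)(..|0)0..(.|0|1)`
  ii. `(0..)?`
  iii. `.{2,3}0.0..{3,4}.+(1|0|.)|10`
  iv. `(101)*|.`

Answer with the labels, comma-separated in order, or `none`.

iv

i → no match
ii → no match
iii → no match
iv → match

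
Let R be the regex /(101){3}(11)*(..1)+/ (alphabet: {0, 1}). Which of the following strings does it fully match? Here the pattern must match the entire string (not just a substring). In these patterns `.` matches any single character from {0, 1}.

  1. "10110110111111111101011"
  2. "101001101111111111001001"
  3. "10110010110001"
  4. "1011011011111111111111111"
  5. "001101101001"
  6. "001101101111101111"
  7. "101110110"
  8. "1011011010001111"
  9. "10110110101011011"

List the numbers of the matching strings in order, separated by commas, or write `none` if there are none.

1 → match
2 → no match
3 → no match
4 → match
5 → no match — must start with "101"
6 → no match — must start with "101"
7 → no match — must end with "1"
8 → no match
9 → no match

1, 4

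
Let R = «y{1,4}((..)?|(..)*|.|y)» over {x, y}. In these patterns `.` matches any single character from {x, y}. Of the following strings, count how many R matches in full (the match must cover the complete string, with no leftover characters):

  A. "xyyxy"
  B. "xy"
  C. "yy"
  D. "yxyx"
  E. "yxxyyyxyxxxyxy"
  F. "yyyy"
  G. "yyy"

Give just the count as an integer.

A → no match — must start with "y"
B → no match — must start with "y"
C → match
D → no match
E → no match
F → match
G → match
Total matched: 3

3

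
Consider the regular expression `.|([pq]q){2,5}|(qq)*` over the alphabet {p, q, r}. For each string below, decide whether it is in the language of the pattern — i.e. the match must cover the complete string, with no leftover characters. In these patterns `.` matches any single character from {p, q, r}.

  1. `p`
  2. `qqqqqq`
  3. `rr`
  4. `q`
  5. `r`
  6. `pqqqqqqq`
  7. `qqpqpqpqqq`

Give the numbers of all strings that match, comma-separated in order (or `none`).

1 → match
2 → match
3 → no match
4 → match
5 → match
6 → match
7 → match

1, 2, 4, 5, 6, 7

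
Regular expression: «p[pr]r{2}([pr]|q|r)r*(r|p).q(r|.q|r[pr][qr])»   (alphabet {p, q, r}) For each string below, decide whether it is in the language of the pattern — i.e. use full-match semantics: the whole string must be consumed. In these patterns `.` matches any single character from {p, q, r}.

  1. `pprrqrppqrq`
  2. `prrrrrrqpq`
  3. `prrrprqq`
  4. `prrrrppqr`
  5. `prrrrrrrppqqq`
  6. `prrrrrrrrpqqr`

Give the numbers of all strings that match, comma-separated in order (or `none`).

1 → match
2 → match
3 → no match
4 → match
5 → match
6 → match

1, 2, 4, 5, 6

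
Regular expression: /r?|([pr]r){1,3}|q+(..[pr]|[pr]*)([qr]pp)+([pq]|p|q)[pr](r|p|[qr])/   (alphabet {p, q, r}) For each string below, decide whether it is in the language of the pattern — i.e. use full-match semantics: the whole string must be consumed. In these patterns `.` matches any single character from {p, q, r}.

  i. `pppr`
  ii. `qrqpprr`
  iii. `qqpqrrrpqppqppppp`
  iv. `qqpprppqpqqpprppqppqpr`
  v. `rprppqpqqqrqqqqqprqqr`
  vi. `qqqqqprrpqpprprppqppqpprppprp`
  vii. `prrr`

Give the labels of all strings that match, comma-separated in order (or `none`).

vii

i → no match
ii → no match
iii → no match
iv → no match
v → no match
vi → no match
vii → match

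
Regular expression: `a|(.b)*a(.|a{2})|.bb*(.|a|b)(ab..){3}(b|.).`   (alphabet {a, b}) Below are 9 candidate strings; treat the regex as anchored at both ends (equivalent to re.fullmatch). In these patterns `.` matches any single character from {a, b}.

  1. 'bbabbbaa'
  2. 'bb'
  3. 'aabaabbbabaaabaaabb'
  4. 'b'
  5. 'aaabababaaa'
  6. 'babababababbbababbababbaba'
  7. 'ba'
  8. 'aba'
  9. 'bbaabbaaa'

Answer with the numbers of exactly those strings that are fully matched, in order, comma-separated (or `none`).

1 → match
2 → no match
3 → no match
4 → no match
5 → no match
6 → no match
7 → no match
8 → no match
9 → no match

1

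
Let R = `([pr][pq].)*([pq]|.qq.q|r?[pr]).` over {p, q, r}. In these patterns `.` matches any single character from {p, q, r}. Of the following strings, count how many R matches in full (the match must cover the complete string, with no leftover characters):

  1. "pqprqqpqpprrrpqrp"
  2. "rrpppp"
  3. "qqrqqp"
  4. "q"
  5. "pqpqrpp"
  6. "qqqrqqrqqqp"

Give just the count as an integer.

1 → no match
2 → no match
3 → no match
4 → no match
5 → no match
6 → no match
Total matched: 0

0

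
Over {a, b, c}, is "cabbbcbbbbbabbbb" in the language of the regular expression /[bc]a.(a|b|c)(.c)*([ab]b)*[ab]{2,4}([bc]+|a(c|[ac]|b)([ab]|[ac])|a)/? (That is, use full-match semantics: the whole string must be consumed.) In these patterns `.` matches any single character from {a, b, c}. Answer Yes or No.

Yes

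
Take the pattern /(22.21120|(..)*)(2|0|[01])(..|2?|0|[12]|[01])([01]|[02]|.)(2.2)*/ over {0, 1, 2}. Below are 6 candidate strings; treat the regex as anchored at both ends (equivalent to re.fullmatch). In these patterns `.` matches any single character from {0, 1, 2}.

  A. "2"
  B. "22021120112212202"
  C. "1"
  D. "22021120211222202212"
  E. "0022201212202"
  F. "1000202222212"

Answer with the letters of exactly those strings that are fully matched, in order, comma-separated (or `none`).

B, D, E, F

A → no match
B → match
C → no match
D → match
E → match
F → match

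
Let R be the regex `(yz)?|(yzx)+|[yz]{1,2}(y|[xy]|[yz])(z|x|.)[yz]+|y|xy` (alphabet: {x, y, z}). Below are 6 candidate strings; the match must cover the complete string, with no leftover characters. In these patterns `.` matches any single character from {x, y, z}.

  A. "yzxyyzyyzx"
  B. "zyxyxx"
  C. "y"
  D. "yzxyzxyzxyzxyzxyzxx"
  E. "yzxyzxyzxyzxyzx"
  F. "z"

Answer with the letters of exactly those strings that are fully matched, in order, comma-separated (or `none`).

C, E

A → no match
B → no match
C → match
D → no match
E → match
F → no match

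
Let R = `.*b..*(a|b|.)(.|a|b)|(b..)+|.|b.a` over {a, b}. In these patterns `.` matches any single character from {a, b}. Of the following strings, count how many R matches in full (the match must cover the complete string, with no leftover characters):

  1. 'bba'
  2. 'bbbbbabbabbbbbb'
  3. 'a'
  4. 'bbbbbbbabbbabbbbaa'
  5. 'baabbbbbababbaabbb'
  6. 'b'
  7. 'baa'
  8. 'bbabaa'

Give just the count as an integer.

8

1 → match
2 → match
3 → match
4 → match
5 → match
6 → match
7 → match
8 → match
Total matched: 8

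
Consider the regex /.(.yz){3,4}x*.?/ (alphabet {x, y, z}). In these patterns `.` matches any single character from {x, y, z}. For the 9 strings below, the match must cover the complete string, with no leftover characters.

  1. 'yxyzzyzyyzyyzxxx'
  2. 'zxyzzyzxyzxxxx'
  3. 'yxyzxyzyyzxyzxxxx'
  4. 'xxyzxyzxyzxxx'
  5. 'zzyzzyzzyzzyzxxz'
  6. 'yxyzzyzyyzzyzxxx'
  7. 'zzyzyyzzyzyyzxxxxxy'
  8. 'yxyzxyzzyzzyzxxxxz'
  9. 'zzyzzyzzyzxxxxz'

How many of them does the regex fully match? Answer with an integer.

9

1 → match
2 → match
3 → match
4 → match
5 → match
6 → match
7 → match
8 → match
9 → match
Total matched: 9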